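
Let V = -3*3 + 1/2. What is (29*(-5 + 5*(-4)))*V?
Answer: 12325/2 ≈ 6162.5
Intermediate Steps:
V = -17/2 (V = -9 + 1/2 = -17/2 ≈ -8.5000)
(29*(-5 + 5*(-4)))*V = (29*(-5 + 5*(-4)))*(-17/2) = (29*(-5 - 20))*(-17/2) = (29*(-25))*(-17/2) = -725*(-17/2) = 12325/2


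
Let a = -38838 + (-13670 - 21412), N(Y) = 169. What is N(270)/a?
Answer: -169/73920 ≈ -0.0022863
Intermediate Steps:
a = -73920 (a = -38838 - 35082 = -73920)
N(270)/a = 169/(-73920) = 169*(-1/73920) = -169/73920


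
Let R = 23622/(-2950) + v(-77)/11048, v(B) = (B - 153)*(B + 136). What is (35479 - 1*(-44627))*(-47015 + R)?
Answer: -15346257698387967/4073950 ≈ -3.7669e+9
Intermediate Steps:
v(B) = (-153 + B)*(136 + B)
R = -75251839/8147900 (R = 23622/(-2950) + (-20808 + (-77)² - 17*(-77))/11048 = 23622*(-1/2950) + (-20808 + 5929 + 1309)*(1/11048) = -11811/1475 - 13570*1/11048 = -11811/1475 - 6785/5524 = -75251839/8147900 ≈ -9.2357)
(35479 - 1*(-44627))*(-47015 + R) = (35479 - 1*(-44627))*(-47015 - 75251839/8147900) = (35479 + 44627)*(-383148770339/8147900) = 80106*(-383148770339/8147900) = -15346257698387967/4073950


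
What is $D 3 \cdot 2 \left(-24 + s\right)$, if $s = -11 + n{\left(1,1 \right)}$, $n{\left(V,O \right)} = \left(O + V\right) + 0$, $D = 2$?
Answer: $-396$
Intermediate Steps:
$n{\left(V,O \right)} = O + V$
$s = -9$ ($s = -11 + \left(1 + 1\right) = -11 + 2 = -9$)
$D 3 \cdot 2 \left(-24 + s\right) = 2 \cdot 3 \cdot 2 \left(-24 - 9\right) = 6 \cdot 2 \left(-33\right) = 12 \left(-33\right) = -396$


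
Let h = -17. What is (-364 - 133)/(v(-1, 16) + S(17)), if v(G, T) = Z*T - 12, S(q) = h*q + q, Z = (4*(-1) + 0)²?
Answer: 71/4 ≈ 17.750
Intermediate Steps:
Z = 16 (Z = (-4 + 0)² = (-4)² = 16)
S(q) = -16*q (S(q) = -17*q + q = -16*q)
v(G, T) = -12 + 16*T (v(G, T) = 16*T - 12 = -12 + 16*T)
(-364 - 133)/(v(-1, 16) + S(17)) = (-364 - 133)/((-12 + 16*16) - 16*17) = -497/((-12 + 256) - 272) = -497/(244 - 272) = -497/(-28) = -497*(-1/28) = 71/4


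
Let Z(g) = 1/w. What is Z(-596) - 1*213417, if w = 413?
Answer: -88141220/413 ≈ -2.1342e+5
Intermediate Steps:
Z(g) = 1/413
Z(-596) - 1*213417 = 1/413 - 1*213417 = 1/413 - 213417 = -88141220/413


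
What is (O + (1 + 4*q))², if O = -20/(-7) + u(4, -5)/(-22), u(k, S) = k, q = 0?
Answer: 80089/5929 ≈ 13.508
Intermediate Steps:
O = 206/77 (O = -20/(-7) + 4/(-22) = -20*(-⅐) + 4*(-1/22) = 20/7 - 2/11 = 206/77 ≈ 2.6753)
(O + (1 + 4*q))² = (206/77 + (1 + 4*0))² = (206/77 + (1 + 0))² = (206/77 + 1)² = (283/77)² = 80089/5929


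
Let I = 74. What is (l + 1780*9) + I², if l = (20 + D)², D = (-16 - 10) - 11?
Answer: 21785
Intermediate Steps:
D = -37 (D = -26 - 11 = -37)
l = 289 (l = (20 - 37)² = (-17)² = 289)
(l + 1780*9) + I² = (289 + 1780*9) + 74² = (289 + 16020) + 5476 = 16309 + 5476 = 21785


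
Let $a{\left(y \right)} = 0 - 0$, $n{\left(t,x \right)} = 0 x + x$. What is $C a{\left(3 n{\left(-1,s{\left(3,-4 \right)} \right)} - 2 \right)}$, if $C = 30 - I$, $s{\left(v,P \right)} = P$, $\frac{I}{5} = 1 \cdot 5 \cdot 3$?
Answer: $0$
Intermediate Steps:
$I = 75$ ($I = 5 \cdot 1 \cdot 5 \cdot 3 = 5 \cdot 5 \cdot 3 = 5 \cdot 15 = 75$)
$n{\left(t,x \right)} = x$ ($n{\left(t,x \right)} = 0 + x = x$)
$C = -45$ ($C = 30 - 75 = -45$)
$a{\left(y \right)} = 0$ ($a{\left(y \right)} = 0 + 0 = 0$)
$C a{\left(3 n{\left(-1,s{\left(3,-4 \right)} \right)} - 2 \right)} = \left(-45\right) 0 = 0$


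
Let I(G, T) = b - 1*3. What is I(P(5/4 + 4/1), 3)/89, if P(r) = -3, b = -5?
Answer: -8/89 ≈ -0.089888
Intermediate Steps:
I(G, T) = -8 (I(G, T) = -5 - 1*3 = -5 - 3 = -8)
I(P(5/4 + 4/1), 3)/89 = -8/89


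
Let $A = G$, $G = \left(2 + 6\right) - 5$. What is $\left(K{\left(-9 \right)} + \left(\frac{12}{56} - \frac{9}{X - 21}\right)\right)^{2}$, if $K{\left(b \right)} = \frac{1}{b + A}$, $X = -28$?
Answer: $\frac{1156}{21609} \approx 0.053496$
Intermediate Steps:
$G = 3$ ($G = 8 - 5 = 3$)
$A = 3$
$K{\left(b \right)} = \frac{1}{3 + b}$ ($K{\left(b \right)} = \frac{1}{b + 3} = \frac{1}{3 + b}$)
$\left(K{\left(-9 \right)} + \left(\frac{12}{56} - \frac{9}{X - 21}\right)\right)^{2} = \left(\frac{1}{3 - 9} + \left(\frac{12}{56} - \frac{9}{-28 - 21}\right)\right)^{2} = \left(\frac{1}{-6} + \left(12 \cdot \frac{1}{56} - \frac{9}{-49}\right)\right)^{2} = \left(- \frac{1}{6} + \left(\frac{3}{14} - - \frac{9}{49}\right)\right)^{2} = \left(- \frac{1}{6} + \left(\frac{3}{14} + \frac{9}{49}\right)\right)^{2} = \left(- \frac{1}{6} + \frac{39}{98}\right)^{2} = \left(\frac{34}{147}\right)^{2} = \frac{1156}{21609}$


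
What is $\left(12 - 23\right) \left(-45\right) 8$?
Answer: $3960$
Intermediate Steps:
$\left(12 - 23\right) \left(-45\right) 8 = \left(-11\right) \left(-45\right) 8 = 495 \cdot 8 = 3960$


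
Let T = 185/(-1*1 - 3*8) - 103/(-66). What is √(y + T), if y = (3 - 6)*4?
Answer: 29*I*√2310/330 ≈ 4.2237*I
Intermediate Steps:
T = -1927/330 (T = 185/(-1 - 24) - 103*(-1/66) = 185/(-25) + 103/66 = 185*(-1/25) + 103/66 = -37/5 + 103/66 = -1927/330 ≈ -5.8394)
y = -12 (y = -3*4 = -12)
√(y + T) = √(-12 - 1927/330) = √(-5887/330) = 29*I*√2310/330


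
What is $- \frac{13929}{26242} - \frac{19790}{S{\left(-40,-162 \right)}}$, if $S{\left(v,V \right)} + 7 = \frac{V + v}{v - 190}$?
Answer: $\frac{14928262421}{4618592} \approx 3232.2$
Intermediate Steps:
$S{\left(v,V \right)} = -7 + \frac{V + v}{-190 + v}$ ($S{\left(v,V \right)} = -7 + \frac{V + v}{v - 190} = -7 + \frac{V + v}{-190 + v}$)
$- \frac{13929}{26242} - \frac{19790}{S{\left(-40,-162 \right)}} = - \frac{13929}{26242} - \frac{19790}{\frac{1}{-190 - 40} \left(1330 - 162 - -240\right)} = \left(-13929\right) \frac{1}{26242} - \frac{19790}{\frac{1}{-230} \left(1330 - 162 + 240\right)} = - \frac{13929}{26242} - \frac{19790}{\left(- \frac{1}{230}\right) 1408} = - \frac{13929}{26242} - \frac{19790}{- \frac{704}{115}} = - \frac{13929}{26242} - - \frac{1137925}{352} = - \frac{13929}{26242} + \frac{1137925}{352} = \frac{14928262421}{4618592}$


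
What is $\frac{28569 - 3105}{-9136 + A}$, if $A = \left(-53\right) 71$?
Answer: $- \frac{25464}{12899} \approx -1.9741$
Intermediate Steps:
$A = -3763$
$\frac{28569 - 3105}{-9136 + A} = \frac{28569 - 3105}{-9136 - 3763} = \frac{25464}{-12899} = 25464 \left(- \frac{1}{12899}\right) = - \frac{25464}{12899}$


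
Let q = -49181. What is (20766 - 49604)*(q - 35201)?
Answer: 2433408116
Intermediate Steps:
(20766 - 49604)*(q - 35201) = (20766 - 49604)*(-49181 - 35201) = -28838*(-84382) = 2433408116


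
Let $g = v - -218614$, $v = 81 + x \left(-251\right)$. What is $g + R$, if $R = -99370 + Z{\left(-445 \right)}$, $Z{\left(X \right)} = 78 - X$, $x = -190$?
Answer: $167538$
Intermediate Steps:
$v = 47771$ ($v = 81 - -47690 = 81 + 47690 = 47771$)
$g = 266385$ ($g = 47771 - -218614 = 47771 + 218614 = 266385$)
$R = -98847$ ($R = -99370 + \left(78 - -445\right) = -99370 + \left(78 + 445\right) = -99370 + 523 = -98847$)
$g + R = 266385 - 98847 = 167538$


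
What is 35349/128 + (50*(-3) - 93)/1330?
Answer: 23491533/85120 ≈ 275.98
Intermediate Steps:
35349/128 + (50*(-3) - 93)/1330 = 35349*(1/128) + (-150 - 93)*(1/1330) = 35349/128 - 243*1/1330 = 35349/128 - 243/1330 = 23491533/85120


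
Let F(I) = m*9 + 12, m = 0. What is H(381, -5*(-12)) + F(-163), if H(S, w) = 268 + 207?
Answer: 487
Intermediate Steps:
H(S, w) = 475
F(I) = 12 (F(I) = 0*9 + 12 = 0 + 12 = 12)
H(381, -5*(-12)) + F(-163) = 475 + 12 = 487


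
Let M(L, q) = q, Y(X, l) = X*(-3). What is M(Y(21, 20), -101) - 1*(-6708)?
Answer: 6607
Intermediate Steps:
Y(X, l) = -3*X
M(Y(21, 20), -101) - 1*(-6708) = -101 - 1*(-6708) = -101 + 6708 = 6607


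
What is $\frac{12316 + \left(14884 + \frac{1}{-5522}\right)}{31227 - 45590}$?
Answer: $- \frac{150198399}{79312486} \approx -1.8938$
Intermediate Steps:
$\frac{12316 + \left(14884 + \frac{1}{-5522}\right)}{31227 - 45590} = \frac{12316 + \left(14884 - \frac{1}{5522}\right)}{-14363} = \left(12316 + \frac{82189447}{5522}\right) \left(- \frac{1}{14363}\right) = \frac{150198399}{5522} \left(- \frac{1}{14363}\right) = - \frac{150198399}{79312486}$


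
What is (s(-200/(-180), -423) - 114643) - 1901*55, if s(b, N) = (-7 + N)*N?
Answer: -37308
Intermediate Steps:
s(b, N) = N*(-7 + N)
(s(-200/(-180), -423) - 114643) - 1901*55 = (-423*(-7 - 423) - 114643) - 1901*55 = (-423*(-430) - 114643) - 104555 = (181890 - 114643) - 104555 = 67247 - 104555 = -37308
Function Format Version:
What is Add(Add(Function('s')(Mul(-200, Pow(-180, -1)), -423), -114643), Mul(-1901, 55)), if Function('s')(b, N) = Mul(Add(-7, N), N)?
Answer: -37308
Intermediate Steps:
Function('s')(b, N) = Mul(N, Add(-7, N))
Add(Add(Function('s')(Mul(-200, Pow(-180, -1)), -423), -114643), Mul(-1901, 55)) = Add(Add(Mul(-423, Add(-7, -423)), -114643), Mul(-1901, 55)) = Add(Add(Mul(-423, -430), -114643), -104555) = Add(Add(181890, -114643), -104555) = Add(67247, -104555) = -37308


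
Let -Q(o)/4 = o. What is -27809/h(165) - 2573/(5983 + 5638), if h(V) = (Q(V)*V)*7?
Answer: -1638229511/8858688300 ≈ -0.18493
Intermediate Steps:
Q(o) = -4*o
h(V) = -28*V² (h(V) = ((-4*V)*V)*7 = -4*V²*7 = -28*V²)
-27809/h(165) - 2573/(5983 + 5638) = -27809/((-28*165²)) - 2573/(5983 + 5638) = -27809/((-28*27225)) - 2573/11621 = -27809/(-762300) - 2573*1/11621 = -27809*(-1/762300) - 2573/11621 = 27809/762300 - 2573/11621 = -1638229511/8858688300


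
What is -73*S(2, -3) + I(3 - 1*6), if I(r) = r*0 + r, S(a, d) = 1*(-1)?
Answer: 70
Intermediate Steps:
S(a, d) = -1
I(r) = r (I(r) = 0 + r = r)
-73*S(2, -3) + I(3 - 1*6) = -73*(-1) + (3 - 1*6) = 73 + (3 - 6) = 73 - 3 = 70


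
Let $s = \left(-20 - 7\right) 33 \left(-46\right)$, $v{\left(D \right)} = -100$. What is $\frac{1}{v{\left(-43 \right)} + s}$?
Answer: $\frac{1}{40886} \approx 2.4458 \cdot 10^{-5}$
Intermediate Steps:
$s = 40986$ ($s = \left(-20 - 7\right) 33 \left(-46\right) = \left(-27\right) 33 \left(-46\right) = \left(-891\right) \left(-46\right) = 40986$)
$\frac{1}{v{\left(-43 \right)} + s} = \frac{1}{-100 + 40986} = \frac{1}{40886}$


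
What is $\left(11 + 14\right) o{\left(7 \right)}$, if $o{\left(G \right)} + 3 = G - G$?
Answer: $-75$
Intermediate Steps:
$o{\left(G \right)} = -3$ ($o{\left(G \right)} = -3 + \left(G - G\right) = -3 + 0 = -3$)
$\left(11 + 14\right) o{\left(7 \right)} = \left(11 + 14\right) \left(-3\right) = 25 \left(-3\right) = -75$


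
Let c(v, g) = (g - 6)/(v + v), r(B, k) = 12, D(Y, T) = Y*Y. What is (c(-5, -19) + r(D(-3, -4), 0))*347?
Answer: 10063/2 ≈ 5031.5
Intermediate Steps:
D(Y, T) = Y²
c(v, g) = (-6 + g)/(2*v) (c(v, g) = (-6 + g)/((2*v)) = (-6 + g)*(1/(2*v)) = (-6 + g)/(2*v))
(c(-5, -19) + r(D(-3, -4), 0))*347 = ((½)*(-6 - 19)/(-5) + 12)*347 = ((½)*(-⅕)*(-25) + 12)*347 = (5/2 + 12)*347 = (29/2)*347 = 10063/2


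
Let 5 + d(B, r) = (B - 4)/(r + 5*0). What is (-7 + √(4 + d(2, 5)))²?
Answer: (35 - I*√35)²/25 ≈ 47.6 - 16.565*I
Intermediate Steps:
d(B, r) = -5 + (-4 + B)/r (d(B, r) = -5 + (B - 4)/(r + 5*0) = -5 + (-4 + B)/(r + 0) = -5 + (-4 + B)/r)
(-7 + √(4 + d(2, 5)))² = (-7 + √(4 + (-4 + 2 - 5*5)/5))² = (-7 + √(4 + (-4 + 2 - 25)/5))² = (-7 + √(4 + (⅕)*(-27)))² = (-7 + √(4 - 27/5))² = (-7 + √(-7/5))² = (-7 + I*√35/5)²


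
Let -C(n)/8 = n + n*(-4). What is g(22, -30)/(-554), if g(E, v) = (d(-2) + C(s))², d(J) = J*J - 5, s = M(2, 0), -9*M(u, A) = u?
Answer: -361/4986 ≈ -0.072403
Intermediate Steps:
M(u, A) = -u/9
s = -2/9 (s = -⅑*2 = -2/9 ≈ -0.22222)
d(J) = -5 + J² (d(J) = J² - 5 = -5 + J²)
C(n) = 24*n (C(n) = -8*(n + n*(-4)) = -8*(n - 4*n) = -(-24)*n = 24*n)
g(E, v) = 361/9 (g(E, v) = ((-5 + (-2)²) + 24*(-2/9))² = ((-5 + 4) - 16/3)² = (-1 - 16/3)² = (-19/3)² = 361/9)
g(22, -30)/(-554) = (361/9)/(-554) = (361/9)*(-1/554) = -361/4986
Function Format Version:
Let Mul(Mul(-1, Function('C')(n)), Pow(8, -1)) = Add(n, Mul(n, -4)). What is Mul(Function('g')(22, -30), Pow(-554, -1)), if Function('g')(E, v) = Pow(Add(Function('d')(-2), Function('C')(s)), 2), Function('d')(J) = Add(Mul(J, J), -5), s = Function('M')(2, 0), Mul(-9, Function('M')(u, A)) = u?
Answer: Rational(-361, 4986) ≈ -0.072403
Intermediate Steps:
Function('M')(u, A) = Mul(Rational(-1, 9), u)
s = Rational(-2, 9) (s = Mul(Rational(-1, 9), 2) = Rational(-2, 9) ≈ -0.22222)
Function('d')(J) = Add(-5, Pow(J, 2)) (Function('d')(J) = Add(Pow(J, 2), -5) = Add(-5, Pow(J, 2)))
Function('C')(n) = Mul(24, n) (Function('C')(n) = Mul(-8, Add(n, Mul(n, -4))) = Mul(-8, Add(n, Mul(-4, n))) = Mul(-8, Mul(-3, n)) = Mul(24, n))
Function('g')(E, v) = Rational(361, 9) (Function('g')(E, v) = Pow(Add(Add(-5, Pow(-2, 2)), Mul(24, Rational(-2, 9))), 2) = Pow(Add(Add(-5, 4), Rational(-16, 3)), 2) = Pow(Add(-1, Rational(-16, 3)), 2) = Pow(Rational(-19, 3), 2) = Rational(361, 9))
Mul(Function('g')(22, -30), Pow(-554, -1)) = Mul(Rational(361, 9), Pow(-554, -1)) = Mul(Rational(361, 9), Rational(-1, 554)) = Rational(-361, 4986)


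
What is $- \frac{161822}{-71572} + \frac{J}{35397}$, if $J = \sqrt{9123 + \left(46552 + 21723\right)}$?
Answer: $\frac{80911}{35786} + \frac{\sqrt{77398}}{35397} \approx 2.2688$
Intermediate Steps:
$J = \sqrt{77398}$ ($J = \sqrt{9123 + 68275} = \sqrt{77398} \approx 278.21$)
$- \frac{161822}{-71572} + \frac{J}{35397} = - \frac{161822}{-71572} + \frac{\sqrt{77398}}{35397} = \left(-161822\right) \left(- \frac{1}{71572}\right) + \sqrt{77398} \cdot \frac{1}{35397} = \frac{80911}{35786} + \frac{\sqrt{77398}}{35397}$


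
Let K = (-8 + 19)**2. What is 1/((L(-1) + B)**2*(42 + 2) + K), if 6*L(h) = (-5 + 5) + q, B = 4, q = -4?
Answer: 9/5489 ≈ 0.0016396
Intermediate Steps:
K = 121 (K = 11**2 = 121)
L(h) = -2/3 (L(h) = ((-5 + 5) - 4)/6 = (0 - 4)/6 = (1/6)*(-4) = -2/3)
1/((L(-1) + B)**2*(42 + 2) + K) = 1/((-2/3 + 4)**2*(42 + 2) + 121) = 1/((10/3)**2*44 + 121) = 1/((100/9)*44 + 121) = 1/(4400/9 + 121) = 1/(5489/9) = 9/5489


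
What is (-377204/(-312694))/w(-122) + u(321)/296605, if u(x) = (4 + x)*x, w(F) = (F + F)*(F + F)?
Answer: 97114172883661/276088090400216 ≈ 0.35175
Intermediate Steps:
w(F) = 4*F**2 (w(F) = (2*F)*(2*F) = 4*F**2)
u(x) = x*(4 + x)
(-377204/(-312694))/w(-122) + u(321)/296605 = (-377204/(-312694))/((4*(-122)**2)) + (321*(4 + 321))/296605 = (-377204*(-1/312694))/((4*14884)) + (321*325)*(1/296605) = (188602/156347)/59536 + 104325*(1/296605) = (188602/156347)*(1/59536) + 20865/59321 = 94301/4654137496 + 20865/59321 = 97114172883661/276088090400216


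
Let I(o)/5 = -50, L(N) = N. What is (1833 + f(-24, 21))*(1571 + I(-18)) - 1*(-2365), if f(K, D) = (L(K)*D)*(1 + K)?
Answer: 17736790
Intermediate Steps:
f(K, D) = D*K*(1 + K) (f(K, D) = (K*D)*(1 + K) = (D*K)*(1 + K) = D*K*(1 + K))
I(o) = -250 (I(o) = 5*(-50) = -250)
(1833 + f(-24, 21))*(1571 + I(-18)) - 1*(-2365) = (1833 + 21*(-24)*(1 - 24))*(1571 - 250) - 1*(-2365) = (1833 + 21*(-24)*(-23))*1321 + 2365 = (1833 + 11592)*1321 + 2365 = 13425*1321 + 2365 = 17734425 + 2365 = 17736790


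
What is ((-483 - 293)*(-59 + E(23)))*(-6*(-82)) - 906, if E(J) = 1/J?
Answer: 517689114/23 ≈ 2.2508e+7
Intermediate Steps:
((-483 - 293)*(-59 + E(23)))*(-6*(-82)) - 906 = ((-483 - 293)*(-59 + 1/23))*(-6*(-82)) - 906 = -776*(-59 + 1/23)*492 - 906 = -776*(-1356/23)*492 - 906 = (1052256/23)*492 - 906 = 517709952/23 - 906 = 517689114/23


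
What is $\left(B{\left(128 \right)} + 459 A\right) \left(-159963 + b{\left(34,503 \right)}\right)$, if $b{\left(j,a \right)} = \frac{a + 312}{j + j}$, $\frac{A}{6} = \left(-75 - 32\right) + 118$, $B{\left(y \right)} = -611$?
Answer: $- \frac{322852165927}{68} \approx -4.7478 \cdot 10^{9}$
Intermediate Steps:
$A = 66$ ($A = 6 \left(\left(-75 - 32\right) + 118\right) = 6 \left(-107 + 118\right) = 6 \cdot 11 = 66$)
$b{\left(j,a \right)} = \frac{312 + a}{2 j}$
$\left(B{\left(128 \right)} + 459 A\right) \left(-159963 + b{\left(34,503 \right)}\right) = \left(-611 + 459 \cdot 66\right) \left(-159963 + \frac{312 + 503}{2 \cdot 34}\right) = \left(-611 + 30294\right) \left(-159963 + \frac{1}{2} \cdot \frac{1}{34} \cdot 815\right) = 29683 \left(-159963 + \frac{815}{68}\right) = 29683 \left(- \frac{10876669}{68}\right) = - \frac{322852165927}{68}$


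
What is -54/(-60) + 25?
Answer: 259/10 ≈ 25.900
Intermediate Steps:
-54/(-60) + 25 = -1/60*(-54) + 25 = 9/10 + 25 = 259/10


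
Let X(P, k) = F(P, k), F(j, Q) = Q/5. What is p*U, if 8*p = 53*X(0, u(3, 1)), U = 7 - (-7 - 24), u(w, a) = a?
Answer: 1007/20 ≈ 50.350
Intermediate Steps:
F(j, Q) = Q/5 (F(j, Q) = Q*(1/5) = Q/5)
X(P, k) = k/5
U = 38 (U = 7 - 1*(-31) = 7 + 31 = 38)
p = 53/40 (p = (53*((1/5)*1))/8 = (53*(1/5))/8 = (1/8)*(53/5) = 53/40 ≈ 1.3250)
p*U = (53/40)*38 = 1007/20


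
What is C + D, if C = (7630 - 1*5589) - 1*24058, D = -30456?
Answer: -52473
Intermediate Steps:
C = -22017 (C = (7630 - 5589) - 24058 = 2041 - 24058 = -22017)
C + D = -22017 - 30456 = -52473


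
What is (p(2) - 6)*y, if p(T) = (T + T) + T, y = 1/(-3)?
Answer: 0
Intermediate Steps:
y = -⅓ ≈ -0.33333
p(T) = 3*T (p(T) = 2*T + T = 3*T)
(p(2) - 6)*y = (3*2 - 6)*(-⅓) = (6 - 6)*(-⅓) = 0*(-⅓) = 0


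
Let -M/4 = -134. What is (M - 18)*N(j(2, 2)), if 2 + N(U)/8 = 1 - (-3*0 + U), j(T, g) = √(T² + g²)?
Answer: -4144 - 8288*√2 ≈ -15865.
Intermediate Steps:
M = 536 (M = -4*(-134) = 536)
N(U) = -8 - 8*U (N(U) = -16 + 8*(1 - (-3*0 + U)) = -16 + 8*(1 - (0 + U)) = -16 + 8*(1 - U) = -16 + (8 - 8*U) = -8 - 8*U)
(M - 18)*N(j(2, 2)) = (536 - 18)*(-8 - 8*√(2² + 2²)) = 518*(-8 - 8*√(4 + 4)) = 518*(-8 - 16*√2) = -4144 - 8288*√2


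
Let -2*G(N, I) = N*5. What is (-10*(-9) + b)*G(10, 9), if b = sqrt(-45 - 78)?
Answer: -2250 - 25*I*sqrt(123) ≈ -2250.0 - 277.26*I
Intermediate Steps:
G(N, I) = -5*N/2 (G(N, I) = -N*5/2 = -5*N/2)
b = I*sqrt(123) (b = sqrt(-123) = I*sqrt(123) ≈ 11.091*I)
(-10*(-9) + b)*G(10, 9) = (-10*(-9) + I*sqrt(123))*(-5/2*10) = (90 + I*sqrt(123))*(-25) = -2250 - 25*I*sqrt(123)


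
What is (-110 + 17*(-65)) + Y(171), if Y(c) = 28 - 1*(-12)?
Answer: -1175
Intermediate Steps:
Y(c) = 40 (Y(c) = 28 + 12 = 40)
(-110 + 17*(-65)) + Y(171) = (-110 + 17*(-65)) + 40 = (-110 - 1105) + 40 = -1215 + 40 = -1175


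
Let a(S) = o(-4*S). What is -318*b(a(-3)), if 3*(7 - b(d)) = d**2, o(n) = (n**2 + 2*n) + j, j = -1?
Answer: 2954008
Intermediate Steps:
o(n) = -1 + n**2 + 2*n (o(n) = (n**2 + 2*n) - 1 = -1 + n**2 + 2*n)
a(S) = -1 - 8*S + 16*S**2 (a(S) = -1 + (-4*S)**2 + 2*(-4*S) = -1 + 16*S**2 - 8*S = -1 - 8*S + 16*S**2)
b(d) = 7 - d**2/3
-318*b(a(-3)) = -318*(7 - (-1 - 8*(-3) + 16*(-3)**2)**2/3) = -318*(7 - (-1 + 24 + 16*9)**2/3) = -318*(7 - (-1 + 24 + 144)**2/3) = -318*(7 - 1/3*167**2) = -318*(7 - 1/3*27889) = -318*(7 - 27889/3) = -318*(-27868/3) = 2954008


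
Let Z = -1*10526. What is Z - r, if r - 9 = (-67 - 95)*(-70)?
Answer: -21875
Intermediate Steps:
Z = -10526
r = 11349 (r = 9 + (-67 - 95)*(-70) = 9 - 162*(-70) = 9 + 11340 = 11349)
Z - r = -10526 - 1*11349 = -10526 - 11349 = -21875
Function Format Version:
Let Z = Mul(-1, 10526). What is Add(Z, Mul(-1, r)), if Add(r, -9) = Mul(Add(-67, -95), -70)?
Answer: -21875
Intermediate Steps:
Z = -10526
r = 11349 (r = Add(9, Mul(Add(-67, -95), -70)) = Add(9, Mul(-162, -70)) = Add(9, 11340) = 11349)
Add(Z, Mul(-1, r)) = Add(-10526, Mul(-1, 11349)) = Add(-10526, -11349) = -21875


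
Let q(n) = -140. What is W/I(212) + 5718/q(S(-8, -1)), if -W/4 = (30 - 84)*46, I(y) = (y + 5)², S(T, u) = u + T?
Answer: -19133133/470890 ≈ -40.632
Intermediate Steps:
S(T, u) = T + u
I(y) = (5 + y)²
W = 9936 (W = -4*(30 - 84)*46 = -(-216)*46 = -4*(-2484) = 9936)
W/I(212) + 5718/q(S(-8, -1)) = 9936/((5 + 212)²) + 5718/(-140) = 9936/(217²) + 5718*(-1/140) = 9936/47089 - 2859/70 = -19133133/470890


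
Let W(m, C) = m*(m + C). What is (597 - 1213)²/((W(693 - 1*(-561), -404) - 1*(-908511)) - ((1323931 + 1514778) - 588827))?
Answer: -54208/39353 ≈ -1.3775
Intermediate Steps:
W(m, C) = m*(C + m)
(597 - 1213)²/((W(693 - 1*(-561), -404) - 1*(-908511)) - ((1323931 + 1514778) - 588827)) = (597 - 1213)²/(((693 - 1*(-561))*(-404 + (693 - 1*(-561))) - 1*(-908511)) - ((1323931 + 1514778) - 588827)) = (-616)²/(((693 + 561)*(-404 + (693 + 561)) + 908511) - (2838709 - 588827)) = 379456/((1254*(-404 + 1254) + 908511) - 1*2249882) = 379456/((1254*850 + 908511) - 2249882) = 379456/((1065900 + 908511) - 2249882) = 379456/(1974411 - 2249882) = 379456/(-275471) = 379456*(-1/275471) = -54208/39353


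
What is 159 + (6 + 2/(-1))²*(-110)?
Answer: -1601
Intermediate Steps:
159 + (6 + 2/(-1))²*(-110) = 159 + (6 + 2*(-1))²*(-110) = 159 + (6 - 2)²*(-110) = 159 + 4²*(-110) = 159 + 16*(-110) = 159 - 1760 = -1601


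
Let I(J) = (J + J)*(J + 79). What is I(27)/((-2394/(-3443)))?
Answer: 1094874/133 ≈ 8232.1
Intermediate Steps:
I(J) = 2*J*(79 + J) (I(J) = (2*J)*(79 + J) = 2*J*(79 + J))
I(27)/((-2394/(-3443))) = (2*27*(79 + 27))/((-2394/(-3443))) = (2*27*106)/((-2394*(-1/3443))) = 5724/(2394/3443) = 5724*(3443/2394) = 1094874/133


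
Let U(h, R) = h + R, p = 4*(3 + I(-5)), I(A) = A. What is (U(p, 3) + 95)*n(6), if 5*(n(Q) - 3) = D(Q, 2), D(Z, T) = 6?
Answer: 378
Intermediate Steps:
n(Q) = 21/5 (n(Q) = 3 + (1/5)*6 = 3 + 6/5 = 21/5)
p = -8 (p = 4*(3 - 5) = 4*(-2) = -8)
U(h, R) = R + h
(U(p, 3) + 95)*n(6) = ((3 - 8) + 95)*(21/5) = (-5 + 95)*(21/5) = 90*(21/5) = 378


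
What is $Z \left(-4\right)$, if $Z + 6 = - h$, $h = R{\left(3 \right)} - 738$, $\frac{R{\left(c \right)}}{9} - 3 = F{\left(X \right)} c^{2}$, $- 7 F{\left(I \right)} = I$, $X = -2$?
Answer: $- \frac{19092}{7} \approx -2727.4$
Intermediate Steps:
$F{\left(I \right)} = - \frac{I}{7}$
$R{\left(c \right)} = 27 + \frac{18 c^{2}}{7}$ ($R{\left(c \right)} = 27 + 9 \left(- \frac{1}{7}\right) \left(-2\right) c^{2} = 27 + 9 \frac{2 c^{2}}{7} = 27 + \frac{18 c^{2}}{7}$)
$h = - \frac{4815}{7}$ ($h = \left(27 + \frac{18 \cdot 3^{2}}{7}\right) - 738 = \left(27 + \frac{18}{7} \cdot 9\right) - 738 = \left(27 + \frac{162}{7}\right) - 738 = \frac{351}{7} - 738 = - \frac{4815}{7} \approx -687.86$)
$Z = \frac{4773}{7}$ ($Z = -6 - - \frac{4815}{7} = -6 + \frac{4815}{7} = \frac{4773}{7} \approx 681.86$)
$Z \left(-4\right) = \frac{4773}{7} \left(-4\right) = - \frac{19092}{7}$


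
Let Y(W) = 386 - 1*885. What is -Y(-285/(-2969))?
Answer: 499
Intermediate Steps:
Y(W) = -499 (Y(W) = 386 - 885 = -499)
-Y(-285/(-2969)) = -1*(-499) = 499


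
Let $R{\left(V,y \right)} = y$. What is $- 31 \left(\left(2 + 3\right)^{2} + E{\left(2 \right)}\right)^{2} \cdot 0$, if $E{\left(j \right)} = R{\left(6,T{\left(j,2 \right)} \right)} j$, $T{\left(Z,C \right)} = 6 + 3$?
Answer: $0$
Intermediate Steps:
$T{\left(Z,C \right)} = 9$
$E{\left(j \right)} = 9 j$
$- 31 \left(\left(2 + 3\right)^{2} + E{\left(2 \right)}\right)^{2} \cdot 0 = - 31 \left(\left(2 + 3\right)^{2} + 9 \cdot 2\right)^{2} \cdot 0 = - 31 \left(5^{2} + 18\right)^{2} \cdot 0 = - 31 \left(25 + 18\right)^{2} \cdot 0 = - 31 \cdot 43^{2} \cdot 0 = \left(-31\right) 1849 \cdot 0 = \left(-57319\right) 0 = 0$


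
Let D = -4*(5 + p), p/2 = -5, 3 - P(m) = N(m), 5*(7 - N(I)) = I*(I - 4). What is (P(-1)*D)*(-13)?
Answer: 780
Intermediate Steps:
N(I) = 7 - I*(-4 + I)/5 (N(I) = 7 - I*(I - 4)/5 = 7 - I*(-4 + I)/5)
P(m) = -4 - 4*m/5 + m²/5 (P(m) = 3 - (7 - m²/5 + 4*m/5) = 3 + (-7 - 4*m/5 + m²/5) = -4 - 4*m/5 + m²/5)
p = -10 (p = 2*(-5) = -10)
D = 20 (D = -4*(5 - 10) = -4*(-5) = 20)
(P(-1)*D)*(-13) = ((-4 - ⅘*(-1) + (⅕)*(-1)²)*20)*(-13) = ((-4 + ⅘ + (⅕)*1)*20)*(-13) = ((-4 + ⅘ + ⅕)*20)*(-13) = -3*20*(-13) = -60*(-13) = 780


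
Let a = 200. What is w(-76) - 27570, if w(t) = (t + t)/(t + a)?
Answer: -854708/31 ≈ -27571.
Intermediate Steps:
w(t) = 2*t/(200 + t) (w(t) = (t + t)/(t + 200) = (2*t)/(200 + t) = 2*t/(200 + t))
w(-76) - 27570 = 2*(-76)/(200 - 76) - 27570 = 2*(-76)/124 - 27570 = 2*(-76)*(1/124) - 27570 = -38/31 - 27570 = -854708/31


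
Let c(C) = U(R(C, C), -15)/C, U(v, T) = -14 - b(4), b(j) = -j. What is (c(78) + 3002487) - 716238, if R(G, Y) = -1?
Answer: 89163706/39 ≈ 2.2862e+6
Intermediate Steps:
U(v, T) = -10 (U(v, T) = -14 - (-1)*4 = -14 - 1*(-4) = -14 + 4 = -10)
c(C) = -10/C
(c(78) + 3002487) - 716238 = (-10/78 + 3002487) - 716238 = (-10*1/78 + 3002487) - 716238 = (-5/39 + 3002487) - 716238 = 117096988/39 - 716238 = 89163706/39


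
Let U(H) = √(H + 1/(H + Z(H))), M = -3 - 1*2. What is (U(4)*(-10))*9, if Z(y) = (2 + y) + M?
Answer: -18*√105 ≈ -184.45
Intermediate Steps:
M = -5 (M = -3 - 2 = -5)
Z(y) = -3 + y (Z(y) = (2 + y) - 5 = -3 + y)
U(H) = √(H + 1/(-3 + 2*H)) (U(H) = √(H + 1/(H + (-3 + H))) = √(H + 1/(-3 + 2*H)))
(U(4)*(-10))*9 = (√((1 + 4*(-3 + 2*4))/(-3 + 2*4))*(-10))*9 = (√((1 + 4*(-3 + 8))/(-3 + 8))*(-10))*9 = (√((1 + 4*5)/5)*(-10))*9 = (√((1 + 20)/5)*(-10))*9 = (√((⅕)*21)*(-10))*9 = (√(21/5)*(-10))*9 = ((√105/5)*(-10))*9 = -2*√105*9 = -18*√105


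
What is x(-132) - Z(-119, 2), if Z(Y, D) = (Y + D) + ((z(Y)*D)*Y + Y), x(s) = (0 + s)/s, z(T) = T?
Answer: -28085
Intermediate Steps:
x(s) = 1 (x(s) = s/s = 1)
Z(Y, D) = D + 2*Y + D*Y² (Z(Y, D) = (Y + D) + ((Y*D)*Y + Y) = (D + Y) + ((D*Y)*Y + Y) = (D + Y) + (D*Y² + Y) = (D + Y) + (Y + D*Y²) = D + 2*Y + D*Y²)
x(-132) - Z(-119, 2) = 1 - (2 + 2*(-119) + 2*(-119)²) = 1 - (2 - 238 + 2*14161) = 1 - (2 - 238 + 28322) = 1 - 1*28086 = 1 - 28086 = -28085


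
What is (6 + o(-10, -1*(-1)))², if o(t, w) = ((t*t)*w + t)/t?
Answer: 9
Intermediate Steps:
o(t, w) = (t + w*t²)/t (o(t, w) = (t²*w + t)/t = (w*t² + t)/t = (t + w*t²)/t)
(6 + o(-10, -1*(-1)))² = (6 + (1 - (-10)*(-1)))² = (6 + (1 - 10*1))² = (6 + (1 - 10))² = (6 - 9)² = (-3)² = 9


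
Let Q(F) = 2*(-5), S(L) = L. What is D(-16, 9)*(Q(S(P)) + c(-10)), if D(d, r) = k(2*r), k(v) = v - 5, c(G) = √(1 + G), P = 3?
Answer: -130 + 39*I ≈ -130.0 + 39.0*I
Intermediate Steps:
k(v) = -5 + v
D(d, r) = -5 + 2*r
Q(F) = -10
D(-16, 9)*(Q(S(P)) + c(-10)) = (-5 + 2*9)*(-10 + √(1 - 10)) = (-5 + 18)*(-10 + √(-9)) = 13*(-10 + 3*I) = -130 + 39*I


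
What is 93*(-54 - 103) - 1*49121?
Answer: -63722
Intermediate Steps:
93*(-54 - 103) - 1*49121 = 93*(-157) - 49121 = -14601 - 49121 = -63722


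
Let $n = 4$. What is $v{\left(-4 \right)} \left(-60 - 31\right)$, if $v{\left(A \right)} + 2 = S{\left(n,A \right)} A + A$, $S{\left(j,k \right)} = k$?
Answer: $-910$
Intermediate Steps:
$v{\left(A \right)} = -2 + A + A^{2}$ ($v{\left(A \right)} = -2 + \left(A A + A\right) = -2 + \left(A^{2} + A\right) = -2 + \left(A + A^{2}\right) = -2 + A + A^{2}$)
$v{\left(-4 \right)} \left(-60 - 31\right) = \left(-2 - 4 + \left(-4\right)^{2}\right) \left(-60 - 31\right) = \left(-2 - 4 + 16\right) \left(-91\right) = 10 \left(-91\right) = -910$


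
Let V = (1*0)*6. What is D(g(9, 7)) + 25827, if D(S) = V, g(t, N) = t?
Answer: 25827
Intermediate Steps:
V = 0 (V = 0*6 = 0)
D(S) = 0
D(g(9, 7)) + 25827 = 0 + 25827 = 25827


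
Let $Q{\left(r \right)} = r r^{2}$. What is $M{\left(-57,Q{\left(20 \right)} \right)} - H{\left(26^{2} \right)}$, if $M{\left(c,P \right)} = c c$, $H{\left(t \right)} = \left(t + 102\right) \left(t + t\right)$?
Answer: $-1048607$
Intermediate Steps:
$H{\left(t \right)} = 2 t \left(102 + t\right)$ ($H{\left(t \right)} = \left(102 + t\right) 2 t = 2 t \left(102 + t\right)$)
$Q{\left(r \right)} = r^{3}$
$M{\left(c,P \right)} = c^{2}$
$M{\left(-57,Q{\left(20 \right)} \right)} - H{\left(26^{2} \right)} = \left(-57\right)^{2} - 2 \cdot 26^{2} \left(102 + 26^{2}\right) = 3249 - 2 \cdot 676 \left(102 + 676\right) = 3249 - 2 \cdot 676 \cdot 778 = 3249 - 1051856 = -1048607$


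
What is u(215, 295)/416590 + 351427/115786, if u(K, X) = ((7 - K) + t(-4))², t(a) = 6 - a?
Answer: 75470124137/24117644870 ≈ 3.1292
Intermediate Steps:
u(K, X) = (17 - K)² (u(K, X) = ((7 - K) + (6 - 1*(-4)))² = ((7 - K) + (6 + 4))² = ((7 - K) + 10)² = (17 - K)²)
u(215, 295)/416590 + 351427/115786 = (-17 + 215)²/416590 + 351427/115786 = 198²*(1/416590) + 351427*(1/115786) = 39204*(1/416590) + 351427/115786 = 19602/208295 + 351427/115786 = 75470124137/24117644870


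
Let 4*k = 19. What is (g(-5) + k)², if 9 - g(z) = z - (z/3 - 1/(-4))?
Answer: 2704/9 ≈ 300.44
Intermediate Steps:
k = 19/4 (k = (¼)*19 = 19/4 ≈ 4.7500)
g(z) = 37/4 - 2*z/3 (g(z) = 9 - (z - (z/3 - 1/(-4))) = 9 - (z - (z*(⅓) - 1*(-¼))) = 9 - (z - (z/3 + ¼)) = 9 - (z - (¼ + z/3)) = 9 - (z + (-¼ - z/3)) = 9 - (-¼ + 2*z/3) = 9 + (¼ - 2*z/3) = 37/4 - 2*z/3)
(g(-5) + k)² = ((37/4 - ⅔*(-5)) + 19/4)² = ((37/4 + 10/3) + 19/4)² = (151/12 + 19/4)² = (52/3)² = 2704/9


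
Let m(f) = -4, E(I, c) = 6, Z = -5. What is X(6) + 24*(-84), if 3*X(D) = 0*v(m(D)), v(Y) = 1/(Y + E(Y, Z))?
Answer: -2016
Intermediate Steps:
v(Y) = 1/(6 + Y) (v(Y) = 1/(Y + 6) = 1/(6 + Y))
X(D) = 0 (X(D) = (0/(6 - 4))/3 = (0/2)/3 = (0*(½))/3 = (⅓)*0 = 0)
X(6) + 24*(-84) = 0 + 24*(-84) = 0 - 2016 = -2016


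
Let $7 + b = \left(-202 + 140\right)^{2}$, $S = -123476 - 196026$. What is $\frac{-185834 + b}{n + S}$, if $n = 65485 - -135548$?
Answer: $\frac{181997}{118469} \approx 1.5362$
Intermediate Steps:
$n = 201033$ ($n = 65485 + 135548 = 201033$)
$S = -319502$ ($S = -123476 - 196026 = -319502$)
$b = 3837$ ($b = -7 + \left(-202 + 140\right)^{2} = -7 + \left(-62\right)^{2} = -7 + 3844 = 3837$)
$\frac{-185834 + b}{n + S} = \frac{-185834 + 3837}{201033 - 319502} = - \frac{181997}{-118469} = \left(-181997\right) \left(- \frac{1}{118469}\right) = \frac{181997}{118469}$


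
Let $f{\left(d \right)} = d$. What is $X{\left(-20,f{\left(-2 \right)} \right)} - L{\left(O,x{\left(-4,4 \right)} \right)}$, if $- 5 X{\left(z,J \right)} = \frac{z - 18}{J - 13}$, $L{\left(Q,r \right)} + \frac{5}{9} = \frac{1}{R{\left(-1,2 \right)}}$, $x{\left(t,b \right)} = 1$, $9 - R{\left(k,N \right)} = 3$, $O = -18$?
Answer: $- \frac{53}{450} \approx -0.11778$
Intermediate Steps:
$R{\left(k,N \right)} = 6$ ($R{\left(k,N \right)} = 9 - 3 = 6$)
$L{\left(Q,r \right)} = - \frac{7}{18}$ ($L{\left(Q,r \right)} = - \frac{5}{9} + \frac{1}{6} = - \frac{7}{18}$)
$X{\left(z,J \right)} = - \frac{-18 + z}{5 \left(-13 + J\right)}$ ($X{\left(z,J \right)} = - \frac{\left(z - 18\right) \frac{1}{J - 13}}{5} = - \frac{\left(-18 + z\right) \frac{1}{-13 + J}}{5} = - \frac{\frac{1}{-13 + J} \left(-18 + z\right)}{5} = - \frac{-18 + z}{5 \left(-13 + J\right)}$)
$X{\left(-20,f{\left(-2 \right)} \right)} - L{\left(O,x{\left(-4,4 \right)} \right)} = \frac{18 - -20}{5 \left(-13 - 2\right)} - - \frac{7}{18} = \frac{18 + 20}{5 \left(-15\right)} + \frac{7}{18} = \frac{1}{5} \left(- \frac{1}{15}\right) 38 + \frac{7}{18} = - \frac{38}{75} + \frac{7}{18} = - \frac{53}{450}$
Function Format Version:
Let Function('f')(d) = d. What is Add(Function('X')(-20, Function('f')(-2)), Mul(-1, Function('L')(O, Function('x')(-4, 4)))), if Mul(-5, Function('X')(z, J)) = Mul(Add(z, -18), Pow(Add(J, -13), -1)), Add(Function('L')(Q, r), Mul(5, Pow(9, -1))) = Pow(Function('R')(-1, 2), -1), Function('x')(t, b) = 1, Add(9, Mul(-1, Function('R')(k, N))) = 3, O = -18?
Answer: Rational(-53, 450) ≈ -0.11778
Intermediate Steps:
Function('R')(k, N) = 6 (Function('R')(k, N) = Add(9, Mul(-1, 3)) = Add(9, -3) = 6)
Function('L')(Q, r) = Rational(-7, 18) (Function('L')(Q, r) = Add(Rational(-5, 9), Pow(6, -1)) = Add(Rational(-5, 9), Rational(1, 6)) = Rational(-7, 18))
Function('X')(z, J) = Mul(Rational(-1, 5), Pow(Add(-13, J), -1), Add(-18, z)) (Function('X')(z, J) = Mul(Rational(-1, 5), Mul(Add(z, -18), Pow(Add(J, -13), -1))) = Mul(Rational(-1, 5), Mul(Add(-18, z), Pow(Add(-13, J), -1))) = Mul(Rational(-1, 5), Mul(Pow(Add(-13, J), -1), Add(-18, z))) = Mul(Rational(-1, 5), Pow(Add(-13, J), -1), Add(-18, z)))
Add(Function('X')(-20, Function('f')(-2)), Mul(-1, Function('L')(O, Function('x')(-4, 4)))) = Add(Mul(Rational(1, 5), Pow(Add(-13, -2), -1), Add(18, Mul(-1, -20))), Mul(-1, Rational(-7, 18))) = Add(Mul(Rational(1, 5), Pow(-15, -1), Add(18, 20)), Rational(7, 18)) = Add(Mul(Rational(1, 5), Rational(-1, 15), 38), Rational(7, 18)) = Add(Rational(-38, 75), Rational(7, 18)) = Rational(-53, 450)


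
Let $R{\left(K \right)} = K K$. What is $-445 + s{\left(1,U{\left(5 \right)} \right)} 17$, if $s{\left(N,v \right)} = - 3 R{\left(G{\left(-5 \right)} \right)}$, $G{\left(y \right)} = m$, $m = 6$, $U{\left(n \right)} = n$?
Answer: $-2281$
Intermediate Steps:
$G{\left(y \right)} = 6$
$R{\left(K \right)} = K^{2}$
$s{\left(N,v \right)} = -108$ ($s{\left(N,v \right)} = - 3 \cdot 6^{2} = \left(-3\right) 36 = -108$)
$-445 + s{\left(1,U{\left(5 \right)} \right)} 17 = -445 - 1836 = -2281$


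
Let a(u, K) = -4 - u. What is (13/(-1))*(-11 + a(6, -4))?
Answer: 273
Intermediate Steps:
(13/(-1))*(-11 + a(6, -4)) = (13/(-1))*(-11 + (-4 - 1*6)) = (13*(-1))*(-11 + (-4 - 6)) = -13*(-11 - 10) = -13*(-21) = 273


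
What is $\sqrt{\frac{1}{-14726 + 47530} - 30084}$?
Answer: $\frac{i \sqrt{8093366262535}}{16402} \approx 173.45 i$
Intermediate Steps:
$\sqrt{\frac{1}{-14726 + 47530} - 30084} = \sqrt{\frac{1}{32804} - 30084} = \sqrt{- \frac{986875535}{32804}} = \frac{i \sqrt{8093366262535}}{16402}$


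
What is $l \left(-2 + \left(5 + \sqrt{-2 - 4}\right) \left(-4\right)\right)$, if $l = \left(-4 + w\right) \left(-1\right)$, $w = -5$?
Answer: $-198 - 36 i \sqrt{6} \approx -198.0 - 88.182 i$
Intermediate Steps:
$l = 9$ ($l = \left(-4 - 5\right) \left(-1\right) = \left(-9\right) \left(-1\right) = 9$)
$l \left(-2 + \left(5 + \sqrt{-2 - 4}\right) \left(-4\right)\right) = 9 \left(-2 + \left(5 + \sqrt{-2 - 4}\right) \left(-4\right)\right) = 9 \left(-2 + \left(5 + \sqrt{-6}\right) \left(-4\right)\right) = 9 \left(-2 + \left(5 + i \sqrt{6}\right) \left(-4\right)\right) = 9 \left(-2 - \left(20 + 4 i \sqrt{6}\right)\right) = 9 \left(-22 - 4 i \sqrt{6}\right) = -198 - 36 i \sqrt{6}$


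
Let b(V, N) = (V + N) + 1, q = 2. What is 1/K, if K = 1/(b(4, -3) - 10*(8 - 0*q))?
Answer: -78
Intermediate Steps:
b(V, N) = 1 + N + V (b(V, N) = (N + V) + 1 = 1 + N + V)
K = -1/78 (K = 1/((1 - 3 + 4) - 10*(8 - 0*2)) = 1/(2 - 10*(8 - 1*0)) = 1/(2 - 10*(8 + 0)) = 1/(2 - 10*8) = 1/(2 - 80) = 1/(-78) = -1/78 ≈ -0.012821)
1/K = 1/(-1/78) = -78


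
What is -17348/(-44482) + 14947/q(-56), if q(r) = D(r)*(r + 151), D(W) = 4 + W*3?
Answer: -197295307/346514780 ≈ -0.56937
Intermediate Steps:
D(W) = 4 + 3*W
q(r) = (4 + 3*r)*(151 + r) (q(r) = (4 + 3*r)*(r + 151) = (4 + 3*r)*(151 + r))
-17348/(-44482) + 14947/q(-56) = -17348/(-44482) + 14947/(((4 + 3*(-56))*(151 - 56))) = -17348*(-1/44482) + 14947/(((4 - 168)*95)) = 8674/22241 + 14947/((-164*95)) = 8674/22241 + 14947/(-15580) = 8674/22241 + 14947*(-1/15580) = 8674/22241 - 14947/15580 = -197295307/346514780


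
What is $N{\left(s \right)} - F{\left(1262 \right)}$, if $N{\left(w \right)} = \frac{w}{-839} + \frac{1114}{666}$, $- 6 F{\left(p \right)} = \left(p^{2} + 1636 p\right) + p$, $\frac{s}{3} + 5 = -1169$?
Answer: $\frac{170359632850}{279387} \approx 6.0976 \cdot 10^{5}$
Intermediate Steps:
$s = -3522$ ($s = -15 + 3 \left(-1169\right) = -15 - 3507 = -3522$)
$F{\left(p \right)} = - \frac{1637 p}{6} - \frac{p^{2}}{6}$ ($F{\left(p \right)} = - \frac{\left(p^{2} + 1636 p\right) + p}{6} = - \frac{p^{2} + 1637 p}{6} = - \frac{1637 p}{6} - \frac{p^{2}}{6}$)
$N{\left(w \right)} = \frac{557}{333} - \frac{w}{839}$ ($N{\left(w \right)} = w \left(- \frac{1}{839}\right) + 1114 \cdot \frac{1}{666} = - \frac{w}{839} + \frac{557}{333} = \frac{557}{333} - \frac{w}{839}$)
$N{\left(s \right)} - F{\left(1262 \right)} = \left(\frac{557}{333} - - \frac{3522}{839}\right) - \left(- \frac{1}{6}\right) 1262 \left(1637 + 1262\right) = \left(\frac{557}{333} + \frac{3522}{839}\right) - \left(- \frac{1}{6}\right) 1262 \cdot 2899 = \frac{1640149}{279387} - - \frac{1829269}{3} = \frac{1640149}{279387} + \frac{1829269}{3} = \frac{170359632850}{279387}$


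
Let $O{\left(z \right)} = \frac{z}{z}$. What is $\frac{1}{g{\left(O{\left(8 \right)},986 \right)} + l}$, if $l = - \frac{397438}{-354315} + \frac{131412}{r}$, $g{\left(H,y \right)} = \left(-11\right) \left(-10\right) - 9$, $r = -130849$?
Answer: $\frac{46361763435}{4687981229017} \approx 0.0098895$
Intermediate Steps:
$O{\left(z \right)} = 1$
$g{\left(H,y \right)} = 101$ ($g{\left(H,y \right)} = 110 - 9 = 101$)
$l = \frac{5443122082}{46361763435}$ ($l = - \frac{397438}{-354315} + \frac{131412}{-130849} = \left(-397438\right) \left(- \frac{1}{354315}\right) + 131412 \left(- \frac{1}{130849}\right) = \frac{397438}{354315} - \frac{131412}{130849} = \frac{5443122082}{46361763435} \approx 0.11741$)
$\frac{1}{g{\left(O{\left(8 \right)},986 \right)} + l} = \frac{1}{101 + \frac{5443122082}{46361763435}} = \frac{1}{\frac{4687981229017}{46361763435}} = \frac{46361763435}{4687981229017}$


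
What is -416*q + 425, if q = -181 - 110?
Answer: 121481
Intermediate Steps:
q = -291
-416*q + 425 = -416*(-291) + 425 = 121056 + 425 = 121481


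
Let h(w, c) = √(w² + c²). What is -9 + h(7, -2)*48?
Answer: -9 + 48*√53 ≈ 340.45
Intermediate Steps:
h(w, c) = √(c² + w²)
-9 + h(7, -2)*48 = -9 + √((-2)² + 7²)*48 = -9 + √(4 + 49)*48 = -9 + √53*48 = -9 + 48*√53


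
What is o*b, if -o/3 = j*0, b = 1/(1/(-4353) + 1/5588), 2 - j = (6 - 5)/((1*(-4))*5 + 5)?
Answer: 0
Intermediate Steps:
j = 31/15 (j = 2 - (6 - 5)/((1*(-4))*5 + 5) = 2 - 1/(-4*5 + 5) = 2 - 1/(-20 + 5) = 2 - 1/(-15) = 2 - (-1)/15 = 2 - 1*(-1/15) = 2 + 1/15 = 31/15 ≈ 2.0667)
b = -24324564/1235 (b = 1/(-1/4353 + 1/5588) = 1/(-1235/24324564) = -24324564/1235 ≈ -19696.)
o = 0 (o = -31*0/5 = -3*0 = 0)
o*b = 0*(-24324564/1235) = 0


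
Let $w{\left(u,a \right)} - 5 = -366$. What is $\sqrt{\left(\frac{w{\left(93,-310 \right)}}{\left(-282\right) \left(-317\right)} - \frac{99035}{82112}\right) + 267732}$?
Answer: $\frac{\sqrt{56349277988795296427487}}{458770008} \approx 517.43$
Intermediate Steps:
$w{\left(u,a \right)} = -361$ ($w{\left(u,a \right)} = 5 - 366 = -361$)
$\sqrt{\left(\frac{w{\left(93,-310 \right)}}{\left(-282\right) \left(-317\right)} - \frac{99035}{82112}\right) + 267732} = \sqrt{\left(- \frac{361}{\left(-282\right) \left(-317\right)} - \frac{99035}{82112}\right) + 267732} = \sqrt{\left(- \frac{361}{89394} - \frac{99035}{82112}\right) + 267732} = \sqrt{- \frac{4441388611}{3670160064} + 267732} = \sqrt{\frac{982614852866237}{3670160064}} = \frac{\sqrt{56349277988795296427487}}{458770008}$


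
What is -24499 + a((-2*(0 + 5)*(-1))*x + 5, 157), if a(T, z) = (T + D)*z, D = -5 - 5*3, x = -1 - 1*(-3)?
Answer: -23714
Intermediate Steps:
x = 2 (x = -1 + 3 = 2)
D = -20 (D = -5 - 15 = -20)
a(T, z) = z*(-20 + T) (a(T, z) = (T - 20)*z = (-20 + T)*z = z*(-20 + T))
-24499 + a((-2*(0 + 5)*(-1))*x + 5, 157) = -24499 + 157*(-20 + ((-2*(0 + 5)*(-1))*2 + 5)) = -24499 + 157*(-20 + ((-2*5*(-1))*2 + 5)) = -24499 + 157*(-20 + (-10*(-1)*2 + 5)) = -24499 + 157*(-20 + (10*2 + 5)) = -24499 + 157*(-20 + (20 + 5)) = -24499 + 157*(-20 + 25) = -24499 + 157*5 = -24499 + 785 = -23714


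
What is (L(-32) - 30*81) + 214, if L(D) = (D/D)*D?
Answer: -2248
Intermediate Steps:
L(D) = D (L(D) = 1*D = D)
(L(-32) - 30*81) + 214 = (-32 - 30*81) + 214 = (-32 - 2430) + 214 = -2462 + 214 = -2248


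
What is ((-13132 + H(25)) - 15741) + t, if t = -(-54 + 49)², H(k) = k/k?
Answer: -28897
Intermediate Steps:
H(k) = 1
t = -25 (t = -1*(-5)² = -1*25 = -25)
((-13132 + H(25)) - 15741) + t = ((-13132 + 1) - 15741) - 25 = (-13131 - 15741) - 25 = -28872 - 25 = -28897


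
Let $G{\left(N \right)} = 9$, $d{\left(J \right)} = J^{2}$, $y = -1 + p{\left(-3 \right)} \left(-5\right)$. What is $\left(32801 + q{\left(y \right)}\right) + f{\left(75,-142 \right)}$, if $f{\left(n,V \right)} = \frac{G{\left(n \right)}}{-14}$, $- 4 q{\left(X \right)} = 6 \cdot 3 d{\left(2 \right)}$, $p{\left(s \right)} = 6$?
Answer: $\frac{458953}{14} \approx 32782.0$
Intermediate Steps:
$y = -31$ ($y = -1 + 6 \left(-5\right) = -1 - 30 = -31$)
$q{\left(X \right)} = -18$ ($q{\left(X \right)} = - \frac{6 \cdot 3 \cdot 2^{2}}{4} = - \frac{18 \cdot 4}{4} = \left(- \frac{1}{4}\right) 72 = -18$)
$f{\left(n,V \right)} = - \frac{9}{14}$ ($f{\left(n,V \right)} = \frac{9}{-14} = 9 \left(- \frac{1}{14}\right) = - \frac{9}{14}$)
$\left(32801 + q{\left(y \right)}\right) + f{\left(75,-142 \right)} = \left(32801 - 18\right) - \frac{9}{14} = 32783 - \frac{9}{14} = \frac{458953}{14}$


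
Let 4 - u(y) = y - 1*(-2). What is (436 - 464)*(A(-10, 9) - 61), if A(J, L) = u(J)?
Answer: 1372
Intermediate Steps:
u(y) = 2 - y (u(y) = 4 - (y - 1*(-2)) = 4 - (y + 2) = 4 - (2 + y) = 4 + (-2 - y) = 2 - y)
A(J, L) = 2 - J
(436 - 464)*(A(-10, 9) - 61) = (436 - 464)*((2 - 1*(-10)) - 61) = -28*((2 + 10) - 61) = -28*(12 - 61) = -28*(-49) = 1372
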